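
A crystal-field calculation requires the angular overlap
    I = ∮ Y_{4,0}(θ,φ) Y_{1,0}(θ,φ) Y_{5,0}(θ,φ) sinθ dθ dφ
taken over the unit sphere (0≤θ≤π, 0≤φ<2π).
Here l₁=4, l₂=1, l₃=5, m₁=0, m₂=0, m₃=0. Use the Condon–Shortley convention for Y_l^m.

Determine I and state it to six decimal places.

0.245532

Rules hold: Σm=0, L=10 even, 3≤5≤5.
N = 9·3·11 = 297
Δ = 0!·8!·2!/11! = 1/495
Racah Σ t=0..0: t=0:+1/576 = 1/576
⇒ 3j(4 1 5; 0 0 0)² = 5/99, sgn -1
(m-triple is (0,0,0) — same symbol as above.)
4πI² = N·(3j₀)²·(3jₘ)² = 25/33
I = +1·√(0.757576/4π) = 0.24553200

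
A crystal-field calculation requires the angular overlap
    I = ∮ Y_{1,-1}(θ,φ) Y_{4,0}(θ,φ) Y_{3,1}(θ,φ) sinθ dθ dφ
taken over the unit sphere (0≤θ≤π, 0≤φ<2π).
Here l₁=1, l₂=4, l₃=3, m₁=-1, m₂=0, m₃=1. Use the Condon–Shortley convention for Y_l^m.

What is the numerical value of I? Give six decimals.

0.150786

m-sum 0 ✓  L=8 even ✓  3≤3≤5 ✓
Π(2lᵢ+1) = 3×9×7 = 189
triangle coeff Δ(1,4,3) = 1/252
Σ_t [1,1]: t=1:−1/36 = -1/36
(3j)²=4/63 [(1 4 3; 0 0 0)], sign=+1
Σ_t [2,2]: t=2:+1/96 = 1/96
(3j)²=1/42 [(1 4 3; -1 0 1)], sign=+1
⇒ 4πI² = 2/7
I = (+1)√(2/7/(4π)) = 0.15078601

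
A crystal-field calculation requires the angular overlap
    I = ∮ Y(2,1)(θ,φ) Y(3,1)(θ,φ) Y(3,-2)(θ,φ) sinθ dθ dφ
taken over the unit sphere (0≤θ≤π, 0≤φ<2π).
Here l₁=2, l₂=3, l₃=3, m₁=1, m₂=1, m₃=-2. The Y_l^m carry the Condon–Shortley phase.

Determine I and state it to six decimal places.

m-sum 0 ✓  L=8 even ✓  1≤3≤5 ✓
Π(2lᵢ+1) = 5×7×7 = 245
triangle coeff Δ(2,3,3) = 1/3780
Σ_t [0,2]: t=0:+1/24 t=1:−1/4 t=2:+1/24 = -1/6
(3j)²=4/105 [(2 3 3; 0 0 0)], sign=+1
Σ_t [0,1]: t=0:+1/48 t=1:−1/12 = -1/16
(3j)²=1/28 [(2 3 3; 1 1 -2)], sign=+1
⇒ 4πI² = 1/3
I = (+1)√(1/3/(4π)) = 0.16286750

0.162868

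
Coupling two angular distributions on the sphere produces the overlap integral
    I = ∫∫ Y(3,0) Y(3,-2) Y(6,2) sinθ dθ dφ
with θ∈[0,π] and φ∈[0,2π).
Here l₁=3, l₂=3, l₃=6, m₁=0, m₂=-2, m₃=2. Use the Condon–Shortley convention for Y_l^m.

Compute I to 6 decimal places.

m-sum 0 ✓  L=12 even ✓  0≤6≤6 ✓
Π(2lᵢ+1) = 7×7×13 = 637
triangle coeff Δ(3,3,6) = 1/12012
Σ_t [0,0]: t=0:+1/1296 = 1/1296
(3j)²=100/3003 [(3 3 6; 0 0 0)], sign=+1
Σ_t [0,0]: t=0:+1/4320 = 1/4320
(3j)²=8/429 [(3 3 6; 0 -2 2)], sign=+1
⇒ 4πI² = 5600/14157
I = (+1)√(5600/14157/(4π)) = 0.17742036

0.177420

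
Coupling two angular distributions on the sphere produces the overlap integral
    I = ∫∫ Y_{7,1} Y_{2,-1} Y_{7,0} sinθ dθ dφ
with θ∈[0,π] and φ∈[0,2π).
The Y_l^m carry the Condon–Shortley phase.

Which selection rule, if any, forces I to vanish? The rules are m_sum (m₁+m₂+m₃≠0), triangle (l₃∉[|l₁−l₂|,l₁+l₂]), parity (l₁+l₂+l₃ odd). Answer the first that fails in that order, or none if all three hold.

Σmᵢ = 0  ✓
l₃∈[|l₁−l₂|,l₁+l₂]=[5,9], have l₃=7  ✓
Σlᵢ = 16 ⇒ even  ✓

none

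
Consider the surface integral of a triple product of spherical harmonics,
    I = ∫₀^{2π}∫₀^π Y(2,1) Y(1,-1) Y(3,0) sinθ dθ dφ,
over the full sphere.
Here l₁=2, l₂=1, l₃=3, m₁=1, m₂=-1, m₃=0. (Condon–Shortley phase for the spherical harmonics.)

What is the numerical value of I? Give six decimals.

0.143048

Checks pass: Σm=0; 6 even; l₃=3∈[1,3].
(2·2+1)(2·1+1)(2·3+1) = 105
Δ: 0! 4! 2! / 7! → 1/105
sum: t=0:+1/4 = 1/4
3j²(2 1 3; 0 0 0) = Δ·Π!·Σ² = 3/35  (sign -1)
sum: t=0:+1/12 = 1/12
3j²(2 1 3; 1 -1 0) = Δ·Π!·Σ² = 1/35  (sign -1)
combine: 4πI² = 105·3/35·1/35 = 9/35
take √, sign +1: I = 0.14304817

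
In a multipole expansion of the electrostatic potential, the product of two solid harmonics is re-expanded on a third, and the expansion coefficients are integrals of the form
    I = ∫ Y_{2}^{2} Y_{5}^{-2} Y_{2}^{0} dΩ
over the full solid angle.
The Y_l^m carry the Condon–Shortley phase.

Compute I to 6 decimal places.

triangle: need 3≤l₃≤7, have 2; I=0

0.000000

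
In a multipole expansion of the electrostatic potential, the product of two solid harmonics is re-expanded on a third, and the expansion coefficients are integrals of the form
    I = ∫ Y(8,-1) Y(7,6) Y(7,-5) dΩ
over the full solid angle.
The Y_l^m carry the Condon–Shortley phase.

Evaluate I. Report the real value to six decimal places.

0.143295

Rules hold: Σm=0, L=22 even, 1≤7≤15.
N = 17·15·15 = 3825
Δ = 8!·8!·6!/23! = 1/22086194130
Racah Σ t=1..7: t=1:−1/18289152000 t=2:+1/248832000 t=3:−1/24883200 t=4:+1/11943936 t=5:−1/24883200 t=6:+1/248832000 t=7:−1/18289152000 = 11/975421440
⇒ 3j(8 7 7; 0 0 0)² = 1750/289731, sgn -1
Racah Σ t=7..8: t=7:−1/5225472000 t=8:+1/24385536000 = -11/73156608000
⇒ 3j(8 7 7; -1 6 -5)² = 2904/260015, sgn -1
4πI² = N·(3j₀)²·(3jₘ)² = 10890000/42204149
I = +1·√(0.258032/4π) = 0.14329513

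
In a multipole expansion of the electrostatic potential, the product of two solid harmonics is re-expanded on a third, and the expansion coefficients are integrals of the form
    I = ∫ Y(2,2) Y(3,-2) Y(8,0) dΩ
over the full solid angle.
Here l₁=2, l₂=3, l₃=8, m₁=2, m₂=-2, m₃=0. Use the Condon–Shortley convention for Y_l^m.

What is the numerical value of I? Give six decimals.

0.000000

triangle: need 1≤l₃≤5, have 8; I=0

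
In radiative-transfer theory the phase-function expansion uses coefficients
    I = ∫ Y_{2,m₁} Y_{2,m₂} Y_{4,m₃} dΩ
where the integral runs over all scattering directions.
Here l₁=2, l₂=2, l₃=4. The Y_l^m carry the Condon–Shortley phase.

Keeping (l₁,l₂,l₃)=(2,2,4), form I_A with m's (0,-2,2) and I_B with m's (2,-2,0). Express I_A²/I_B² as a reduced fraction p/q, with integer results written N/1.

15/1

l's match ⇒ only the (l;m) 3-j factors differ between A and B.
A: triangle coeff Δ(2,2,4) = 1/630; Σ_t [0,0]: t=0:+1/96 = 1/96; (3j)²=1/42 [(2 2 4; 0 -2 2)], sign=+1
B: triangle coeff Δ(2,2,4) = 1/630; Σ_t [0,0]: t=0:+1/576 = 1/576; (3j)²=1/630 [(2 2 4; 2 -2 0)], sign=+1
I_A²/I_B² = (1/42)/(1/630) = 15/1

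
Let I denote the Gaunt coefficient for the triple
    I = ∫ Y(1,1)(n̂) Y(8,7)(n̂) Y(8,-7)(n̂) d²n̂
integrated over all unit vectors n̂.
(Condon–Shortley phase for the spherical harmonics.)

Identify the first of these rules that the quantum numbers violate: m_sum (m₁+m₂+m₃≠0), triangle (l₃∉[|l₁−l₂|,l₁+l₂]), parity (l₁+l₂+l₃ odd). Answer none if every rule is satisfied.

Σmᵢ = 1  ✗
l₃∈[|l₁−l₂|,l₁+l₂]=[7,9], have l₃=8
Σlᵢ = 17 ⇒ odd

m_sum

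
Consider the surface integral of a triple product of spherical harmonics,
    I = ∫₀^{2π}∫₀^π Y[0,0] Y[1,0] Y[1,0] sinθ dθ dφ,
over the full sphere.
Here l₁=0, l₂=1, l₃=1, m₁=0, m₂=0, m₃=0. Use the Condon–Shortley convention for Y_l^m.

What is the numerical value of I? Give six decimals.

0.282095

Checks pass: Σm=0; 2 even; l₃=1∈[1,1].
(2·0+1)(2·1+1)(2·1+1) = 9
Δ: 0! 0! 2! / 3! → 1/3
sum: t=0:+1/1 = 1/1
3j²(0 1 1; 0 0 0) = Δ·Π!·Σ² = 1/3  (sign -1)
(m-triple is (0,0,0) — same symbol as above.)
combine: 4πI² = 9·1/3·1/3 = 1/1
take √, sign +1: I = 0.28209479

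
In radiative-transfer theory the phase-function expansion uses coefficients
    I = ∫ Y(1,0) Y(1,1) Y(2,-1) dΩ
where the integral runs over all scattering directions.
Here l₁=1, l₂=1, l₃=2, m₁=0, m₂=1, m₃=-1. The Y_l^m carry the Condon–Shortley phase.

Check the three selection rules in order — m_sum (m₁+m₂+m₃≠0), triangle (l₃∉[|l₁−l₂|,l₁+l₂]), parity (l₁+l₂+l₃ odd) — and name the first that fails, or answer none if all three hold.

none

m₁+m₂+m₃ = 0 + 1 − 1 = 0  ✓
triangle: |1−1|=0 ≤ l₃=2 ≤ 1+1=2  ✓
parity: l₁+l₂+l₃ = 4 is even  ✓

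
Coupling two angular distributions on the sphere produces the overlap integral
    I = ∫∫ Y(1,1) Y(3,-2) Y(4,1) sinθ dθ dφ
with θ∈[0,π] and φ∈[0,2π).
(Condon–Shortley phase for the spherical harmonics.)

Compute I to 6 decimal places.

Rules hold: Σm=0, L=8 even, 2≤4≤4.
N = 3·7·9 = 189
Δ = 0!·2!·6!/9! = 1/252
Racah Σ t=0..0: t=0:+1/36 = 1/36
⇒ 3j(1 3 4; 0 0 0)² = 4/63, sgn +1
Racah Σ t=0..0: t=0:+1/240 = 1/240
⇒ 3j(1 3 4; 1 -2 1)² = 1/84, sgn -1
4πI² = N·(3j₀)²·(3jₘ)² = 1/7
I = -1·√(0.142857/4π) = -0.10662181

-0.106622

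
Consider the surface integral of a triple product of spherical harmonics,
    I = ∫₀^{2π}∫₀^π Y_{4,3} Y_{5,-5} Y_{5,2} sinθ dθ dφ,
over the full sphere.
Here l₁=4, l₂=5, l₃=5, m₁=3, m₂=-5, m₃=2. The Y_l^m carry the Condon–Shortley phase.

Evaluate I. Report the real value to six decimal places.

m-sum 0 ✓  L=14 even ✓  1≤5≤9 ✓
Π(2lᵢ+1) = 9×11×11 = 1089
triangle coeff Δ(4,5,5) = 1/3153150
Σ_t [0,4]: t=0:+1/69120 t=1:−1/1728 t=2:+1/576 t=3:−1/1728 t=4:+1/69120 = 7/11520
(3j)²=2/143 [(4 5 5; 0 0 0)], sign=-1
Σ_t [0,0]: t=0:+1/103680 = 1/103680
(3j)²=7/429 [(4 5 5; 3 -5 2)], sign=-1
⇒ 4πI² = 42/169
I = (+1)√(42/169/(4π)) = 0.14062948

0.140629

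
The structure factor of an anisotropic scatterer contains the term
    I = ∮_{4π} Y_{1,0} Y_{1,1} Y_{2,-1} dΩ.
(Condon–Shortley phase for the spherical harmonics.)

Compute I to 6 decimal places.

-0.218510

Rules hold: Σm=0, L=4 even, 0≤2≤2.
N = 3·3·5 = 45
Δ = 0!·2!·2!/5! = 1/30
Racah Σ t=0..0: t=0:+1/1 = 1/1
⇒ 3j(1 1 2; 0 0 0)² = 2/15, sgn +1
Racah Σ t=0..0: t=0:+1/2 = 1/2
⇒ 3j(1 1 2; 0 1 -1)² = 1/10, sgn -1
4πI² = N·(3j₀)²·(3jₘ)² = 3/5
I = -1·√(0.6/4π) = -0.21850969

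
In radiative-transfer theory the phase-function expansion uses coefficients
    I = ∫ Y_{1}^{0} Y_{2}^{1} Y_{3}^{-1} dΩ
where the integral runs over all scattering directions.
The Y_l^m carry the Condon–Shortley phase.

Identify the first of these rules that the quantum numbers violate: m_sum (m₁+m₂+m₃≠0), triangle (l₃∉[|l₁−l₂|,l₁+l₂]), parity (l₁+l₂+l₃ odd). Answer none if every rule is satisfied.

none

Σmᵢ = 0  ✓
l₃∈[|l₁−l₂|,l₁+l₂]=[1,3], have l₃=3  ✓
Σlᵢ = 6 ⇒ even  ✓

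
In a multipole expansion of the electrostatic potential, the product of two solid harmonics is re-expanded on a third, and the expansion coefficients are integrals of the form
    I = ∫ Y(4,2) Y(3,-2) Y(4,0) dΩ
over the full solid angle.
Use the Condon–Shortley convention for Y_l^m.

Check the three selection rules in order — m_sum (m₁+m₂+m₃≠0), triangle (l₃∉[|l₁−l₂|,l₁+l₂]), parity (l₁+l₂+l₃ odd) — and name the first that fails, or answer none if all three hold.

m₁+m₂+m₃ = 2 − 2 + 0 = 0  ✓
triangle: |4−3|=1 ≤ l₃=4 ≤ 4+3=7  ✓
parity: l₁+l₂+l₃ = 11 is odd  ✗

parity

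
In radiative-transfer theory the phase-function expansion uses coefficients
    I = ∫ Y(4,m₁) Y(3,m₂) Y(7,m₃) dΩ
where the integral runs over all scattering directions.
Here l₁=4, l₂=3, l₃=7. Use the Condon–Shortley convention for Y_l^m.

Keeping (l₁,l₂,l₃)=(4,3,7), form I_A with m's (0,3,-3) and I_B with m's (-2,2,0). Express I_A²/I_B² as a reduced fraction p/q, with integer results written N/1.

Same 4,3,7: normalisation and zero-m 3j drop out of the ratio.
A: Δ: 0! 8! 6! / 15! → 1/45045; sum: t=0:+1/414720 = 1/414720; 3j²(4 3 7; 0 3 -3) = Δ·Π!·Σ² = 2/429  (sign +1)
B: Δ: 0! 8! 6! / 15! → 1/45045; sum: t=0:+1/172800 = 1/172800; 3j²(4 3 7; -2 2 0) = Δ·Π!·Σ² = 7/2145  (sign -1)
I_A²/I_B² = (2/429)/(7/2145) = 10/7

10/7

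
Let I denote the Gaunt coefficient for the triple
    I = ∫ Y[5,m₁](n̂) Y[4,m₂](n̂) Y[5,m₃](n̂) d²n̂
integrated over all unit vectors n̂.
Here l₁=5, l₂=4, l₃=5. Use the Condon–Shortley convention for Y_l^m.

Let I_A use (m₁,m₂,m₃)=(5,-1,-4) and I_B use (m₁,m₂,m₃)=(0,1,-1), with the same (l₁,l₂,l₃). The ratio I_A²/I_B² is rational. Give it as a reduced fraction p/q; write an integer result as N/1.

Shared (l₁,l₂,l₃)=(5,4,5): N and (l;000)² cancel in I_A²/I_B².
A: Δ = 4!·6!·4!/15! = 1/3153150; Racah Σ t=0..0: t=0:+1/103680 = 1/103680; ⇒ 3j(5 4 5; 5 -1 -4)² = 4/143, sgn -1
B: Δ = 4!·6!·4!/15! = 1/3153150; Racah Σ t=1..4: t=1:−1/6912 t=2:+1/864 t=3:−1/1152 t=4:+1/17280 = 7/34560; ⇒ 3j(5 4 5; 0 1 -1)² = 1/429, sgn +1
I_A²/I_B² = (4/143)/(1/429) = 12/1

12/1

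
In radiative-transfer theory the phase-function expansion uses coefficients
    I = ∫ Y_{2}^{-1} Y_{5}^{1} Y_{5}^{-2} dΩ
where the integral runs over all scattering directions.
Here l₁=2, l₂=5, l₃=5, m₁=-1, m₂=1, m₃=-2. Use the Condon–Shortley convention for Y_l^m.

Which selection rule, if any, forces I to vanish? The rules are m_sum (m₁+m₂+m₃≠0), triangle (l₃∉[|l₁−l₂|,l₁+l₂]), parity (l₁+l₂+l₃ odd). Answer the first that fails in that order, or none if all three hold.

m_sum

m₁+m₂+m₃ = -1 + 1 − 2 = -2  ✗
triangle: |2−5|=3 ≤ l₃=5 ≤ 2+5=7
parity: l₁+l₂+l₃ = 12 is even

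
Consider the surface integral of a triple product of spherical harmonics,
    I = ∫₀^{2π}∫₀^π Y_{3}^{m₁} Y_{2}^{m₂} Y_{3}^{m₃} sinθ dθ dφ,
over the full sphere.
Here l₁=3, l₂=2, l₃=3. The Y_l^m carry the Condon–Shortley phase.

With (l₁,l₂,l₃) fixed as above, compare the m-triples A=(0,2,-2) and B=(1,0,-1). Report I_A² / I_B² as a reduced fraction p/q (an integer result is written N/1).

l's match ⇒ only the (l;m) 3-j factors differ between A and B.
A: triangle coeff Δ(3,2,3) = 1/3780; Σ_t [2,2]: t=2:+1/24 = 1/24; (3j)²=1/21 [(3 2 3; 0 2 -2)], sign=-1
B: triangle coeff Δ(3,2,3) = 1/3780; Σ_t [0,2]: t=0:+1/16 t=1:−1/6 t=2:+1/96 = -3/32; (3j)²=3/140 [(3 2 3; 1 0 -1)], sign=-1
I_A²/I_B² = (1/21)/(3/140) = 20/9

20/9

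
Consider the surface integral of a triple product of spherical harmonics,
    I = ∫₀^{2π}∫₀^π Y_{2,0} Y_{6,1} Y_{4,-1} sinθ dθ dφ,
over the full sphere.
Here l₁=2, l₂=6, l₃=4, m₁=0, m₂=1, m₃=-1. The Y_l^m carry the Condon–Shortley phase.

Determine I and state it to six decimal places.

-0.230476

Checks pass: Σm=0; 12 even; l₃=4∈[4,8].
(2·2+1)(2·6+1)(2·4+1) = 585
Δ: 4! 0! 8! / 13! → 1/6435
sum: t=2:+1/2304 = 1/2304
3j²(2 6 4; 0 0 0) = Δ·Π!·Σ² = 5/143  (sign +1)
sum: t=2:+1/2880 = 1/2880
3j²(2 6 4; 0 1 -1) = Δ·Π!·Σ² = 14/429  (sign -1)
combine: 4πI² = 585·5/143·14/429 = 1050/1573
take √, sign -1: I = -0.23047581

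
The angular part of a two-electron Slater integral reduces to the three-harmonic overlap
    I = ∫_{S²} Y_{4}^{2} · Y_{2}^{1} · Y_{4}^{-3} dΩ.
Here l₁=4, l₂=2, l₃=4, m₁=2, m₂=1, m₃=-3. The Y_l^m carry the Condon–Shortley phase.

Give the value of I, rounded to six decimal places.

-0.187702

Checks pass: Σm=0; 10 even; l₃=4∈[2,6].
(2·4+1)(2·2+1)(2·4+1) = 405
Δ: 2! 6! 2! / 11! → 1/13860
sum: t=0:+1/192 t=1:−1/36 t=2:+1/192 = -5/288
3j²(4 2 4; 0 0 0) = Δ·Π!·Σ² = 20/693  (sign -1)
sum: t=1:−1/240 t=2:+1/1440 = -1/288
3j²(4 2 4; 2 1 -3) = Δ·Π!·Σ² = 5/132  (sign +1)
combine: 4πI² = 405·20/693·5/132 = 375/847
take √, sign -1: I = -0.18770204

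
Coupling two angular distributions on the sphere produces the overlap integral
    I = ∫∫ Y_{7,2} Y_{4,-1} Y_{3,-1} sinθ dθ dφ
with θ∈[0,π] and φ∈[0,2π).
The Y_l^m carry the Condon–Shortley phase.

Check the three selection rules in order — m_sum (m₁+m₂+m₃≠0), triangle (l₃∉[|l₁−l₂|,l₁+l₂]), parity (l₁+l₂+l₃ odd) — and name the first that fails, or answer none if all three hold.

azimuthal sum: 2 − 1 − 1 = 0  ✓
3 ≤ 3 ≤ 11 (triangle on l)  ✓
L = 7 + 4 + 3 = 14 (even)  ✓

none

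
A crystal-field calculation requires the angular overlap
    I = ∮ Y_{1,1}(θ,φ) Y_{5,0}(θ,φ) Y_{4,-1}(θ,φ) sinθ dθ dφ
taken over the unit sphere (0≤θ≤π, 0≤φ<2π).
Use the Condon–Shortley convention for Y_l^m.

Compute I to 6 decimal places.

Checks pass: Σm=0; 10 even; l₃=4∈[4,6].
(2·1+1)(2·5+1)(2·4+1) = 297
Δ: 2! 0! 8! / 11! → 1/495
sum: t=1:−1/576 = -1/576
3j²(1 5 4; 0 0 0) = Δ·Π!·Σ² = 5/99  (sign -1)
sum: t=0:+1/1440 = 1/1440
3j²(1 5 4; 1 0 -1) = Δ·Π!·Σ² = 2/99  (sign -1)
combine: 4πI² = 297·5/99·2/99 = 10/33
take √, sign +1: I = 0.15528807

0.155288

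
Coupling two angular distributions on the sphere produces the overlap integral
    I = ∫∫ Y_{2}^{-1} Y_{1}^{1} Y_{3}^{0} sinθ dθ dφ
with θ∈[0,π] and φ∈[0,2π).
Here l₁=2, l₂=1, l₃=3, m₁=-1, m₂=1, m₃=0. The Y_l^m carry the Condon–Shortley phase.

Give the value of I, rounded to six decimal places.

0.143048

m-sum 0 ✓  L=6 even ✓  1≤3≤3 ✓
Π(2lᵢ+1) = 5×3×7 = 105
triangle coeff Δ(2,1,3) = 1/105
Σ_t [0,0]: t=0:+1/4 = 1/4
(3j)²=3/35 [(2 1 3; 0 0 0)], sign=-1
Σ_t [0,0]: t=0:+1/12 = 1/12
(3j)²=1/35 [(2 1 3; -1 1 0)], sign=-1
⇒ 4πI² = 9/35
I = (+1)√(9/35/(4π)) = 0.14304817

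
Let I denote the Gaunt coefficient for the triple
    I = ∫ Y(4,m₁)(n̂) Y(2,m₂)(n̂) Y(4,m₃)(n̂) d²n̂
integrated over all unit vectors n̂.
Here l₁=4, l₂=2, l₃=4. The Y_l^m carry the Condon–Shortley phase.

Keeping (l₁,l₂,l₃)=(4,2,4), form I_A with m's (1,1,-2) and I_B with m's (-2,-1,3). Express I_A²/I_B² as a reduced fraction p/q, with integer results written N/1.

81/175

Shared (l₁,l₂,l₃)=(4,2,4): N and (l;000)² cancel in I_A²/I_B².
A: Δ = 2!·6!·2!/11! = 1/13860; Racah Σ t=1..2: t=1:−1/96 t=2:+1/240 = -1/160; ⇒ 3j(4 2 4; 1 1 -2)² = 27/1540, sgn -1
B: Δ = 2!·6!·2!/11! = 1/13860; Racah Σ t=0..1: t=0:+1/1440 t=1:−1/240 = -1/288; ⇒ 3j(4 2 4; -2 -1 3)² = 5/132, sgn +1
I_A²/I_B² = (27/1540)/(5/132) = 81/175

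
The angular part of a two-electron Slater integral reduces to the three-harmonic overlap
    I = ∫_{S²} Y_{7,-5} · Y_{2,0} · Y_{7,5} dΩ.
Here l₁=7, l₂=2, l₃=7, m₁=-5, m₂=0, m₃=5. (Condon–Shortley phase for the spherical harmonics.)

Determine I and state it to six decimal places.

0.054230

Checks pass: Σm=0; 16 even; l₃=7∈[5,9].
(2·7+1)(2·2+1)(2·7+1) = 1125
Δ: 2! 12! 2! / 17! → 1/185640
sum: t=0:+1/2419200 t=1:−1/518400 t=2:+1/2419200 = -1/907200
3j²(7 2 7; 0 0 0) = Δ·Π!·Σ² = 56/3315  (sign +1)
sum: t=0:+1/1916006400 t=1:−1/39916800 t=2:+1/29030400 = 19/1916006400
3j²(7 2 7; -5 0 5) = Δ·Π!·Σ² = 361/185640  (sign +1)
combine: 4πI² = 1125·56/3315·361/185640 = 1805/48841
take √, sign +1: I = 0.05423022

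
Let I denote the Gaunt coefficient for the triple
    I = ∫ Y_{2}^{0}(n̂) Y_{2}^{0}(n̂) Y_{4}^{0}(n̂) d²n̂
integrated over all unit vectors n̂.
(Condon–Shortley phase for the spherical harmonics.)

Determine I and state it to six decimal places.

0.241796

m-sum 0 ✓  L=8 even ✓  0≤4≤4 ✓
Π(2lᵢ+1) = 5×5×9 = 225
triangle coeff Δ(2,2,4) = 1/630
Σ_t [0,0]: t=0:+1/16 = 1/16
(3j)²=2/35 [(2 2 4; 0 0 0)], sign=+1
(m-triple is (0,0,0) — same symbol as above.)
⇒ 4πI² = 36/49
I = (+1)√(36/49/(4π)) = 0.24179554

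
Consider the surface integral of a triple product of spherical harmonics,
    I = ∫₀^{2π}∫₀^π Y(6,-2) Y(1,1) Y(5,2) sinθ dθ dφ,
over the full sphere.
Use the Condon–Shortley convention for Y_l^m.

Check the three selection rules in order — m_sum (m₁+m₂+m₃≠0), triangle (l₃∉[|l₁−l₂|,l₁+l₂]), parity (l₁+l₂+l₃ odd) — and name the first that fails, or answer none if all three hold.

azimuthal sum: -2 + 1 + 2 = 1  ✗
5 ≤ 5 ≤ 7 (triangle on l)
L = 6 + 1 + 5 = 12 (even)

m_sum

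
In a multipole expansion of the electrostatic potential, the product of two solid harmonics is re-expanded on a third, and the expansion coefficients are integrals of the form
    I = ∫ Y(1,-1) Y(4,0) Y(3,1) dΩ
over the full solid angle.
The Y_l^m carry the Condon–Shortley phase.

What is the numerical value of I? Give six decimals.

0.150786

Rules hold: Σm=0, L=8 even, 3≤3≤5.
N = 3·9·7 = 189
Δ = 2!·0!·6!/9! = 1/252
Racah Σ t=1..1: t=1:−1/36 = -1/36
⇒ 3j(1 4 3; 0 0 0)² = 4/63, sgn +1
Racah Σ t=2..2: t=2:+1/96 = 1/96
⇒ 3j(1 4 3; -1 0 1)² = 1/42, sgn +1
4πI² = N·(3j₀)²·(3jₘ)² = 2/7
I = +1·√(0.285714/4π) = 0.15078601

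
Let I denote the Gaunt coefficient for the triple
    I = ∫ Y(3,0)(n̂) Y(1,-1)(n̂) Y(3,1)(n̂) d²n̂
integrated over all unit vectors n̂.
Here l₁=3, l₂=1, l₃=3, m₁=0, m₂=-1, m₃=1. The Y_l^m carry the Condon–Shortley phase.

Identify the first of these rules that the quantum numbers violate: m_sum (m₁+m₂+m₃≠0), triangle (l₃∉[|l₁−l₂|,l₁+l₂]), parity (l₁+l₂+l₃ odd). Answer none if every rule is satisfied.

azimuthal sum: 0 − 1 + 1 = 0  ✓
2 ≤ 3 ≤ 4 (triangle on l)  ✓
L = 3 + 1 + 3 = 7 (odd)  ✗

parity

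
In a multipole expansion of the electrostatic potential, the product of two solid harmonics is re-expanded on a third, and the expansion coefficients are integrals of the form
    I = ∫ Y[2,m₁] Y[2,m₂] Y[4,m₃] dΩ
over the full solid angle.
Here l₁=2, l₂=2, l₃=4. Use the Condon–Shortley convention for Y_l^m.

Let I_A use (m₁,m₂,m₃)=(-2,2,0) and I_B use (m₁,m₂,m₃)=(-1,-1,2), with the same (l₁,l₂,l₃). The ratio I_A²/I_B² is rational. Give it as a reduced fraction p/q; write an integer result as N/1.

1/40

Same 2,2,4: normalisation and zero-m 3j drop out of the ratio.
A: Δ: 0! 4! 4! / 9! → 1/630; sum: t=0:+1/576 = 1/576; 3j²(2 2 4; -2 2 0) = Δ·Π!·Σ² = 1/630  (sign +1)
B: Δ: 0! 4! 4! / 9! → 1/630; sum: t=0:+1/36 = 1/36; 3j²(2 2 4; -1 -1 2) = Δ·Π!·Σ² = 4/63  (sign +1)
I_A²/I_B² = (1/630)/(4/63) = 1/40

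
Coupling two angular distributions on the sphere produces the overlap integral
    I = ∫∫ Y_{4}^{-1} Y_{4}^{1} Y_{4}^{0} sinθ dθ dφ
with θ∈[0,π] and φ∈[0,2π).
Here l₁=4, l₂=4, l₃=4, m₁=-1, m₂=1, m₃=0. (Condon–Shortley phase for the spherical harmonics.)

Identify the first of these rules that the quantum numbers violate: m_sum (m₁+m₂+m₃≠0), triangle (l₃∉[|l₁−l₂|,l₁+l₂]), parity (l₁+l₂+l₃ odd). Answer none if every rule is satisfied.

none

m₁+m₂+m₃ = -1 + 1 + 0 = 0  ✓
triangle: |4−4|=0 ≤ l₃=4 ≤ 4+4=8  ✓
parity: l₁+l₂+l₃ = 12 is even  ✓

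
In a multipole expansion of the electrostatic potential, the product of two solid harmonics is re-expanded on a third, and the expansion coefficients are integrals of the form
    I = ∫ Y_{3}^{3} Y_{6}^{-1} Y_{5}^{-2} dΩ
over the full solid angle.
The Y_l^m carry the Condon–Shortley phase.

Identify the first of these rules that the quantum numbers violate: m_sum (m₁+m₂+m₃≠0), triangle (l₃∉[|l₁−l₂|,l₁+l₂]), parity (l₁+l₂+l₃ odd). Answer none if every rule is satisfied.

none

m₁+m₂+m₃ = 3 − 1 − 2 = 0  ✓
triangle: |3−6|=3 ≤ l₃=5 ≤ 3+6=9  ✓
parity: l₁+l₂+l₃ = 14 is even  ✓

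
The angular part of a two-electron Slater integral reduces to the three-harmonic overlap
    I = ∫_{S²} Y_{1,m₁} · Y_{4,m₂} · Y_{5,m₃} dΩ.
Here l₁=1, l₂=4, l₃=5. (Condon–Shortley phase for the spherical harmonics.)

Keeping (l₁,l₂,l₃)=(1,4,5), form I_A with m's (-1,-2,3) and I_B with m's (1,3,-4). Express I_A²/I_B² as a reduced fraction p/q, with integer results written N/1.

7/9

Shared (l₁,l₂,l₃)=(1,4,5): N and (l;000)² cancel in I_A²/I_B².
A: Δ = 0!·2!·8!/11! = 1/495; Racah Σ t=0..0: t=0:+1/2880 = 1/2880; ⇒ 3j(1 4 5; -1 -2 3)² = 28/495, sgn +1
B: Δ = 0!·2!·8!/11! = 1/495; Racah Σ t=0..0: t=0:+1/10080 = 1/10080; ⇒ 3j(1 4 5; 1 3 -4)² = 4/55, sgn -1
I_A²/I_B² = (28/495)/(4/55) = 7/9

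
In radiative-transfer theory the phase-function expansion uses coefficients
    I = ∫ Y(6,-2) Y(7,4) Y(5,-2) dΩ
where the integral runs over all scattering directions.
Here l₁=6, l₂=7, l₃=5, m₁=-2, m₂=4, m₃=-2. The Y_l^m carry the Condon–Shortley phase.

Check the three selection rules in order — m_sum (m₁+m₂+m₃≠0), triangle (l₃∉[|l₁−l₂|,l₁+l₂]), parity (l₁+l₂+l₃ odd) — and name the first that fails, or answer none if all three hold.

Σmᵢ = 0  ✓
l₃∈[|l₁−l₂|,l₁+l₂]=[1,13], have l₃=5  ✓
Σlᵢ = 18 ⇒ even  ✓

none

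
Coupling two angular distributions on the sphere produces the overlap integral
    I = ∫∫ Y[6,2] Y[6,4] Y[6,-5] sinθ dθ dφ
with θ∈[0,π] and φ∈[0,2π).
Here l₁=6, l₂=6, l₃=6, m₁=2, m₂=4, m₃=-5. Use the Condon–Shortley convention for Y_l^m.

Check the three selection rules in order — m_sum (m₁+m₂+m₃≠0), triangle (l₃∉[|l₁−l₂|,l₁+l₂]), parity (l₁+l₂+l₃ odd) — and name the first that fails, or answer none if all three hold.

m_sum

Σmᵢ = 1  ✗
l₃∈[|l₁−l₂|,l₁+l₂]=[0,12], have l₃=6
Σlᵢ = 18 ⇒ even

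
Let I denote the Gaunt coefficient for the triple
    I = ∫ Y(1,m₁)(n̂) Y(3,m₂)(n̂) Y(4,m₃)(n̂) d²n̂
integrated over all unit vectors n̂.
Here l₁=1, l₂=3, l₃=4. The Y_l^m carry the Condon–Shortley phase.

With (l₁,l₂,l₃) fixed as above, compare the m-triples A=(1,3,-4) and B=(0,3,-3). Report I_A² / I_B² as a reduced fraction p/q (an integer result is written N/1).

4/1

Shared (l₁,l₂,l₃)=(1,3,4): N and (l;000)² cancel in I_A²/I_B².
A: Δ = 0!·2!·6!/9! = 1/252; Racah Σ t=0..0: t=0:+1/1440 = 1/1440; ⇒ 3j(1 3 4; 1 3 -4)² = 1/9, sgn +1
B: Δ = 0!·2!·6!/9! = 1/252; Racah Σ t=0..0: t=0:+1/720 = 1/720; ⇒ 3j(1 3 4; 0 3 -3)² = 1/36, sgn -1
I_A²/I_B² = (1/9)/(1/36) = 4/1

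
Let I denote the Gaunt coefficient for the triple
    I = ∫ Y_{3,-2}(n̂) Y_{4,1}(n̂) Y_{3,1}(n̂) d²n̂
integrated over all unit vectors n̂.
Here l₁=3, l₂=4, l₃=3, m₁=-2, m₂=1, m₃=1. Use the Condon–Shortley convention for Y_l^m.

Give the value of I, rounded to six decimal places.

Rules hold: Σm=0, L=10 even, 1≤3≤7.
N = 7·9·7 = 441
Δ = 4!·2!·4!/11! = 1/34650
Racah Σ t=1..3: t=1:−1/72 t=2:+1/16 t=3:−1/72 = 5/144
⇒ 3j(3 4 3; 0 0 0)² = 2/77, sgn -1
Racah Σ t=3..4: t=3:−1/48 t=4:+1/144 = -1/72
⇒ 3j(3 4 3; -2 1 1)² = 16/693, sgn -1
4πI² = N·(3j₀)²·(3jₘ)² = 32/121
I = +1·√(0.264463/4π) = 0.14506992

0.145070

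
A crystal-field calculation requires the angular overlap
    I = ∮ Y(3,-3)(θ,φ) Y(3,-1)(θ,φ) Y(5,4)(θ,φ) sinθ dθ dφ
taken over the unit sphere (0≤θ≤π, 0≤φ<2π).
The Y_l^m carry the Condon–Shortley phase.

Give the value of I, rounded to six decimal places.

0.000000

Σlᵢ=11 odd — θ-integrand is odd under cosθ→−cosθ; I=0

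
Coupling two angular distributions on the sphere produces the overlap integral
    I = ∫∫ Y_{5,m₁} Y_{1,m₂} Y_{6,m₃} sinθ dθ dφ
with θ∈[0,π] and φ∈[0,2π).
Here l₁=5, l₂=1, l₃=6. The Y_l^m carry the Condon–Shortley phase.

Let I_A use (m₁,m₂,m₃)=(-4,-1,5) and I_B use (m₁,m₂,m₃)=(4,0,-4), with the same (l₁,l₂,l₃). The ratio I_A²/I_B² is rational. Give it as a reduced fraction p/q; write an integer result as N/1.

l's match ⇒ only the (l;m) 3-j factors differ between A and B.
A: triangle coeff Δ(5,1,6) = 1/858; Σ_t [0,0]: t=0:+1/725760 = 1/725760; (3j)²=5/78 [(5 1 6; -4 -1 5)], sign=-1
B: triangle coeff Δ(5,1,6) = 1/858; Σ_t [0,0]: t=0:+1/362880 = 1/362880; (3j)²=10/429 [(5 1 6; 4 0 -4)], sign=+1
I_A²/I_B² = (5/78)/(10/429) = 11/4

11/4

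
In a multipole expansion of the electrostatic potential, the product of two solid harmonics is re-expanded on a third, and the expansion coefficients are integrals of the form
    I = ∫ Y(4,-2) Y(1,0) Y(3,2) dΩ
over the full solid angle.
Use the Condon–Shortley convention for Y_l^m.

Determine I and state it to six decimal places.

0.213244

Rules hold: Σm=0, L=8 even, 3≤3≤5.
N = 9·3·7 = 189
Δ = 2!·6!·0!/9! = 1/252
Racah Σ t=1..1: t=1:−1/36 = -1/36
⇒ 3j(4 1 3; 0 0 0)² = 4/63, sgn +1
Racah Σ t=1..1: t=1:−1/120 = -1/120
⇒ 3j(4 1 3; -2 0 2)² = 1/21, sgn +1
4πI² = N·(3j₀)²·(3jₘ)² = 4/7
I = +1·√(0.571429/4π) = 0.21324362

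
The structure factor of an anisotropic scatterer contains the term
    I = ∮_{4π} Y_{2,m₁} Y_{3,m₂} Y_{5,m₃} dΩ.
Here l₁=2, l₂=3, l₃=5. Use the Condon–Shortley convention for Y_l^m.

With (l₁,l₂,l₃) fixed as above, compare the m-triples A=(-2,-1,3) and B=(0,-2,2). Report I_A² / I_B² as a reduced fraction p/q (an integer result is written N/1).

Shared (l₁,l₂,l₃)=(2,3,5): N and (l;000)² cancel in I_A²/I_B².
A: Δ = 0!·4!·6!/11! = 1/2310; Racah Σ t=0..0: t=0:+1/1152 = 1/1152; ⇒ 3j(2 3 5; -2 -1 3)² = 1/33, sgn +1
B: Δ = 0!·4!·6!/11! = 1/2310; Racah Σ t=0..0: t=0:+1/480 = 1/480; ⇒ 3j(2 3 5; 0 -2 2)² = 3/110, sgn -1
I_A²/I_B² = (1/33)/(3/110) = 10/9

10/9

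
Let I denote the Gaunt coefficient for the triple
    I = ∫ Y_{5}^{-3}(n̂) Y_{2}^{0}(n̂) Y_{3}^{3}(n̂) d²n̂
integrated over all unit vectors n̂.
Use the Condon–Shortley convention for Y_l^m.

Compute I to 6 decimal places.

-0.126792

Rules hold: Σm=0, L=10 even, 3≤3≤7.
N = 11·5·7 = 385
Δ = 4!·6!·0!/11! = 1/2310
Racah Σ t=2..2: t=2:+1/144 = 1/144
⇒ 3j(5 2 3; 0 0 0)² = 10/231, sgn -1
Racah Σ t=2..2: t=2:+1/2880 = 1/2880
⇒ 3j(5 2 3; -3 0 3)² = 2/165, sgn +1
4πI² = N·(3j₀)²·(3jₘ)² = 20/99
I = -1·√(0.20202/4π) = -0.12679218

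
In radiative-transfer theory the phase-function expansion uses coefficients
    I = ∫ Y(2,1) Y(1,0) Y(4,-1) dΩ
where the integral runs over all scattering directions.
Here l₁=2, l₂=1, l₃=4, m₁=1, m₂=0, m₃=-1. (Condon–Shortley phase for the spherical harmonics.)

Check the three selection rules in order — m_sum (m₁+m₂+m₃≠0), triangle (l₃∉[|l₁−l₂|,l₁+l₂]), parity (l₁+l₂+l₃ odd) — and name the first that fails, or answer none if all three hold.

triangle

azimuthal sum: 1 + 0 − 1 = 0  ✓
1 ≤ 4 ≤ 3 (triangle on l)  ✗
L = 2 + 1 + 4 = 7 (odd)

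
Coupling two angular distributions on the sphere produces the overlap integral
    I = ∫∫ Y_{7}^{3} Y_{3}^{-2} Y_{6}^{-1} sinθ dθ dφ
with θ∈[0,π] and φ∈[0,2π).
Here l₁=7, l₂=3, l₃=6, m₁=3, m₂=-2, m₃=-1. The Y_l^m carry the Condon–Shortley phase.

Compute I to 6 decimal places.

0.023482

Checks pass: Σm=0; 16 even; l₃=6∈[4,10].
(2·7+1)(2·3+1)(2·6+1) = 1365
Δ: 4! 10! 2! / 17! → 1/2042040
sum: t=1:−1/207360 t=2:+1/57600 t=3:−1/207360 = 1/129600
3j²(7 3 6; 0 0 0) = Δ·Π!·Σ² = 168/12155  (sign +1)
sum: t=0:+1/414720 t=1:−1/362880 = -1/2903040
3j²(7 3 6; 3 -2 -1) = Δ·Π!·Σ² = 25/68068  (sign +1)
combine: 4πI² = 1365·168/12155·25/68068 = 3150/454597
take √, sign +1: I = 0.02348211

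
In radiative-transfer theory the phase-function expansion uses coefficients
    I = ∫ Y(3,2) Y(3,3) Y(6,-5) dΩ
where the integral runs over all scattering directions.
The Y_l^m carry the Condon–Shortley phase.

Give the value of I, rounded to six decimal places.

Checks pass: Σm=0; 12 even; l₃=6∈[0,6].
(2·3+1)(2·3+1)(2·6+1) = 637
Δ: 0! 6! 6! / 13! → 1/12012
sum: t=0:+1/1296 = 1/1296
3j²(3 3 6; 0 0 0) = Δ·Π!·Σ² = 100/3003  (sign +1)
sum: t=0:+1/86400 = 1/86400
3j²(3 3 6; 2 3 -5) = Δ·Π!·Σ² = 1/26  (sign -1)
combine: 4πI² = 637·100/3003·1/26 = 350/429
take √, sign -1: I = -0.25480060

-0.254801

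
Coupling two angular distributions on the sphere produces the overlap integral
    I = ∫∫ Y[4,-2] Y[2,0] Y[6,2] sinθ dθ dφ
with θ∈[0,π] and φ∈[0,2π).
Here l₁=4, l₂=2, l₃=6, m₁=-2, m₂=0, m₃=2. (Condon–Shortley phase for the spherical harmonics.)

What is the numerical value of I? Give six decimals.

0.206144

Checks pass: Σm=0; 12 even; l₃=6∈[2,6].
(2·4+1)(2·2+1)(2·6+1) = 585
Δ: 0! 8! 4! / 13! → 1/6435
sum: t=0:+1/2304 = 1/2304
3j²(4 2 6; 0 0 0) = Δ·Π!·Σ² = 5/143  (sign +1)
sum: t=0:+1/5760 = 1/5760
3j²(4 2 6; -2 0 2) = Δ·Π!·Σ² = 56/2145  (sign +1)
combine: 4πI² = 585·5/143·56/2145 = 840/1573
take √, sign +1: I = 0.20614383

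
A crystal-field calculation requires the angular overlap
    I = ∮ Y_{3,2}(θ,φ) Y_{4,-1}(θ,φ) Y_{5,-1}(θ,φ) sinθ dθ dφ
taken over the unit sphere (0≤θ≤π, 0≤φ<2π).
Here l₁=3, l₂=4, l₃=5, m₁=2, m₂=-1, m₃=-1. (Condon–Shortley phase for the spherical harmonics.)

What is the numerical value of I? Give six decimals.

0.138239

Rules hold: Σm=0, L=12 even, 1≤5≤7.
N = 7·9·11 = 693
Δ = 2!·4!·6!/13! = 1/180180
Racah Σ t=0..2: t=0:+1/576 t=1:−1/144 t=2:+1/576 = -1/288
⇒ 3j(3 4 5; 0 0 0)² = 20/1001, sgn +1
Racah Σ t=0..1: t=0:+1/432 t=1:−1/1152 = 5/3456
⇒ 3j(3 4 5; 2 -1 -1)² = 625/36036, sgn +1
4πI² = N·(3j₀)²·(3jₘ)² = 3125/13013
I = +1·√(0.240144/4π) = 0.13823925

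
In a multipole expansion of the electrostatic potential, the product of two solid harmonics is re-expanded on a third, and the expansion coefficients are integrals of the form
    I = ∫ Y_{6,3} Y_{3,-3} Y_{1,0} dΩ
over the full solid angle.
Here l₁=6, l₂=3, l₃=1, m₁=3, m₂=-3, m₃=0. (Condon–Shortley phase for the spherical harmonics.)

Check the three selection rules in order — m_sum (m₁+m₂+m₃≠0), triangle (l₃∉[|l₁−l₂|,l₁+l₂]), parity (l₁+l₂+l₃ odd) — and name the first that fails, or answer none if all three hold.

triangle

azimuthal sum: 3 − 3 + 0 = 0  ✓
3 ≤ 1 ≤ 9 (triangle on l)  ✗
L = 6 + 3 + 1 = 10 (even)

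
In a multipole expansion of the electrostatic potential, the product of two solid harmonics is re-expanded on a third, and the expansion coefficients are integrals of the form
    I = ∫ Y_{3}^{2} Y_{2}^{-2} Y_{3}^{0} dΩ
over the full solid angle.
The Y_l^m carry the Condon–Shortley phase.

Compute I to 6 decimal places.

Rules hold: Σm=0, L=8 even, 1≤3≤5.
N = 7·5·7 = 245
Δ = 2!·4!·2!/9! = 1/3780
Racah Σ t=0..2: t=0:+1/24 t=1:−1/4 t=2:+1/24 = -1/6
⇒ 3j(3 2 3; 0 0 0)² = 4/105, sgn +1
Racah Σ t=0..0: t=0:+1/24 = 1/24
⇒ 3j(3 2 3; 2 -2 0)² = 1/21, sgn -1
4πI² = N·(3j₀)²·(3jₘ)² = 4/9
I = -1·√(0.444444/4π) = -0.18806319

-0.188063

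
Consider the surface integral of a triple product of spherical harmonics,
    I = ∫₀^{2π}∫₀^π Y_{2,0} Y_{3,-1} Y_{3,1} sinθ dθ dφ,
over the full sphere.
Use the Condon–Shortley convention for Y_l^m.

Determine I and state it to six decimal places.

-0.126157

m-sum 0 ✓  L=8 even ✓  1≤3≤5 ✓
Π(2lᵢ+1) = 5×7×7 = 245
triangle coeff Δ(2,3,3) = 1/3780
Σ_t [0,2]: t=0:+1/24 t=1:−1/4 t=2:+1/24 = -1/6
(3j)²=4/105 [(2 3 3; 0 0 0)], sign=+1
Σ_t [0,2]: t=0:+1/16 t=1:−1/6 t=2:+1/96 = -3/32
(3j)²=3/140 [(2 3 3; 0 -1 1)], sign=-1
⇒ 4πI² = 1/5
I = (-1)√(1/5/(4π)) = -0.12615663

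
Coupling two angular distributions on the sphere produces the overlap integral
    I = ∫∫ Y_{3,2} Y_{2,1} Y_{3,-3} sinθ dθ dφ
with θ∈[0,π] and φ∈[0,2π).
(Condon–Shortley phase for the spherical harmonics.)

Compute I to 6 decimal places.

-0.210261

m-sum 0 ✓  L=8 even ✓  1≤3≤5 ✓
Π(2lᵢ+1) = 7×5×7 = 245
triangle coeff Δ(3,2,3) = 1/3780
Σ_t [0,2]: t=0:+1/24 t=1:−1/4 t=2:+1/24 = -1/6
(3j)²=4/105 [(3 2 3; 0 0 0)], sign=+1
Σ_t [1,1]: t=1:−1/48 = -1/48
(3j)²=5/84 [(3 2 3; 2 1 -3)], sign=-1
⇒ 4πI² = 5/9
I = (-1)√(5/9/(4π)) = -0.21026104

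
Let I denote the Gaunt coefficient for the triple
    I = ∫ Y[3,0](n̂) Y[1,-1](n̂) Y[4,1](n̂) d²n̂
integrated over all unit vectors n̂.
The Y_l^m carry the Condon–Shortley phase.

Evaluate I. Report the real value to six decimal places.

-0.194664

Rules hold: Σm=0, L=8 even, 2≤4≤4.
N = 7·3·9 = 189
Δ = 0!·6!·2!/9! = 1/252
Racah Σ t=0..0: t=0:+1/36 = 1/36
⇒ 3j(3 1 4; 0 0 0)² = 4/63, sgn +1
Racah Σ t=0..0: t=0:+1/72 = 1/72
⇒ 3j(3 1 4; 0 -1 1)² = 5/126, sgn -1
4πI² = N·(3j₀)²·(3jₘ)² = 10/21
I = -1·√(0.47619/4π) = -0.19466390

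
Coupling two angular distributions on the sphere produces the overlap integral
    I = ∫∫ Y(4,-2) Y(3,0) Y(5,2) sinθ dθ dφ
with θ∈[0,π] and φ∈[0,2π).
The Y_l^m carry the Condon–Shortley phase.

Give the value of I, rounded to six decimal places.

Rules hold: Σm=0, L=12 even, 1≤5≤7.
N = 9·7·11 = 693
Δ = 2!·6!·4!/13! = 1/180180
Racah Σ t=0..2: t=0:+1/576 t=1:−1/144 t=2:+1/576 = -1/288
⇒ 3j(4 3 5; 0 0 0)² = 20/1001, sgn +1
Racah Σ t=0..2: t=0:+1/8640 t=1:−1/480 t=2:+1/576 = -1/4320
⇒ 3j(4 3 5; -2 0 2)² = 1/2145, sgn +1
4πI² = N·(3j₀)²·(3jₘ)² = 12/1859
I = +1·√(0.00645508/4π) = 0.02266449

0.022664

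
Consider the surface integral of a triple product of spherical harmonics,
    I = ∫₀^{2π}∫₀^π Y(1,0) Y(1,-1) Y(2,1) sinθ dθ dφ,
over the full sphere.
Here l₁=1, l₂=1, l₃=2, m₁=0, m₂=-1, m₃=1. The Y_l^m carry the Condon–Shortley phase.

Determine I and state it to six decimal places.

-0.218510

m-sum 0 ✓  L=4 even ✓  0≤2≤2 ✓
Π(2lᵢ+1) = 3×3×5 = 45
triangle coeff Δ(1,1,2) = 1/30
Σ_t [0,0]: t=0:+1/1 = 1/1
(3j)²=2/15 [(1 1 2; 0 0 0)], sign=+1
Σ_t [0,0]: t=0:+1/2 = 1/2
(3j)²=1/10 [(1 1 2; 0 -1 1)], sign=-1
⇒ 4πI² = 3/5
I = (-1)√(3/5/(4π)) = -0.21850969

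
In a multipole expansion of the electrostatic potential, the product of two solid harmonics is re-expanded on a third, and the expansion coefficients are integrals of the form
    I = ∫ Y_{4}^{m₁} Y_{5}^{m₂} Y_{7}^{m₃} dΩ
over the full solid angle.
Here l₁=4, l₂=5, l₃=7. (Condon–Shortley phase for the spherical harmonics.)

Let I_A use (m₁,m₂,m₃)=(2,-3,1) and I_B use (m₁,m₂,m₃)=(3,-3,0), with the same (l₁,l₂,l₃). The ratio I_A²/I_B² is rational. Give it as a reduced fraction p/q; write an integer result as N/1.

105625/70756

l's match ⇒ only the (l;m) 3-j factors differ between A and B.
A: triangle coeff Δ(4,5,7) = 1/6126120; Σ_t [0,2]: t=0:+1/138240 t=1:−1/604800 t=2:+1/58060800 = 13/2322432; (3j)²=1625/94248 [(4 5 7; 2 -3 1)], sign=+1
B: triangle coeff Δ(4,5,7) = 1/6126120; Σ_t [0,1]: t=0:+1/345600 t=1:−1/3628800 = 19/7257600; (3j)²=2527/218790 [(4 5 7; 3 -3 0)], sign=-1
I_A²/I_B² = (1625/94248)/(2527/218790) = 105625/70756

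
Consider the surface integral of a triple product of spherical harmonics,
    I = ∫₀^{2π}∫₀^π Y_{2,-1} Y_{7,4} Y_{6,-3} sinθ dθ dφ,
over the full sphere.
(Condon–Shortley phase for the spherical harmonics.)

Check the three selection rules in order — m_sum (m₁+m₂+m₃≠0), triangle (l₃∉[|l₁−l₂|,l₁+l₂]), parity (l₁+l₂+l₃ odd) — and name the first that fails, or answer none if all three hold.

parity

azimuthal sum: -1 + 4 − 3 = 0  ✓
5 ≤ 6 ≤ 9 (triangle on l)  ✓
L = 2 + 7 + 6 = 15 (odd)  ✗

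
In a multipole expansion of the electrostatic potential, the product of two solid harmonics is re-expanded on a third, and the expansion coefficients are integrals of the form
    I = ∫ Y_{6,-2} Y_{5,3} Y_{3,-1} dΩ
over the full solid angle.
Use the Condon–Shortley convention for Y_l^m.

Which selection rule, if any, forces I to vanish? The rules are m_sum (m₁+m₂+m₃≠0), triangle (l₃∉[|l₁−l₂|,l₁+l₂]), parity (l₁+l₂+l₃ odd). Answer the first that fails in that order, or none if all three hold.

none

m₁+m₂+m₃ = -2 + 3 − 1 = 0  ✓
triangle: |6−5|=1 ≤ l₃=3 ≤ 6+5=11  ✓
parity: l₁+l₂+l₃ = 14 is even  ✓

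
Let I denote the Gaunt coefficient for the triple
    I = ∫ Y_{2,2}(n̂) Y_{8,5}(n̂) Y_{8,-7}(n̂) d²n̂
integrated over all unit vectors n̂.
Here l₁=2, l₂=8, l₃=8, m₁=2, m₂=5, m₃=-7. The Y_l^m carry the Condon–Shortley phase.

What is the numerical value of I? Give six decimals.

m-sum 0 ✓  L=18 even ✓  6≤8≤10 ✓
Π(2lᵢ+1) = 5×17×17 = 1445
triangle coeff Δ(2,8,8) = 1/348840
Σ_t [0,2]: t=0:+1/116121600 t=1:−1/25401600 t=2:+1/116121600 = -1/45158400
(3j)²=24/1615 [(2 8 8; 0 0 0)], sign=-1
Σ_t [0,0]: t=0:+1/24908083200 = 1/24908083200
(3j)²=7/1292 [(2 8 8; 2 5 -7)], sign=-1
⇒ 4πI² = 42/361
I = (+1)√(42/361/(4π)) = 0.09622017

0.096220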